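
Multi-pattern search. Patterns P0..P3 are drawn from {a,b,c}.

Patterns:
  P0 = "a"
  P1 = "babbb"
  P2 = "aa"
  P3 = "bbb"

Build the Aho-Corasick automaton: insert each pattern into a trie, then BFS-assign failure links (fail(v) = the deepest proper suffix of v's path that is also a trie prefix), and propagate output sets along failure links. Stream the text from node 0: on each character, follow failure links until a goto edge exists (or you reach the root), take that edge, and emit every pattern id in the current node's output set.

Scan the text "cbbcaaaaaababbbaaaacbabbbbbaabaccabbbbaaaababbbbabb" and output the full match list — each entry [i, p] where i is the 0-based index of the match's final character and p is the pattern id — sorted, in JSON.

Build:
Trie nodes:
  0='ε' goto a→1 b→2
  1='a' goto a→7  ←P0
  2='b' goto a→3 b→8
  3='ba' goto b→4
  4='bab' goto b→5
  5='babb' goto b→6
  6='babbb' goto ·  ←P1
  7='aa' goto ·  ←P2
  8='bb' goto b→9
  9='bbb' goto ·  ←P3

BFS fail/out derivation:
  fail(1) 'a': from fail(0)=0 chase 'a': 0 ⇒ 0;  out={0}∪out(0)={0}
  fail(2) 'b': from fail(0)=0 chase 'b': 0 ⇒ 0;  out=∅∪out(0)=∅
  fail(3) 'ba': from fail(2)=0 chase 'a': 0 ⇒ 1;  out=∅∪out(1)={0}
  fail(7) 'aa': from fail(1)=0 chase 'a': 0 ⇒ 1;  out={2}∪out(1)={0,2}
  fail(8) 'bb': from fail(2)=0 chase 'b': 0 ⇒ 2;  out=∅∪out(2)=∅
  fail(4) 'bab': from fail(3)=1 chase 'b': 1→0 ⇒ 2;  out=∅∪out(2)=∅
  fail(9) 'bbb': from fail(8)=2 chase 'b': 2 ⇒ 8;  out={3}∪out(8)={3}
  fail(5) 'babb': from fail(4)=2 chase 'b': 2 ⇒ 8;  out=∅∪out(8)=∅
  fail(6) 'babbb': from fail(5)=8 chase 'b': 8 ⇒ 9;  out={1}∪out(9)={1,3}

Scan:
i=0 'c': node 0→0
i=1 'b': node 0→2
i=2 'b': node 2→8
i=3 'c': node 8→0 (fail-walked)
i=4 'a': node 0→1  → match P0@[4:4]
i=5 'a': node 1→7  → match P0@[5:5],P2@[4:5]
i=6 'a': node 7→7 (fail-walked)  → match P0@[6:6],P2@[5:6]
i=7 'a': node 7→7 (fail-walked)  → match P0@[7:7],P2@[6:7]
i=8 'a': node 7→7 (fail-walked)  → match P0@[8:8],P2@[7:8]
i=9 'a': node 7→7 (fail-walked)  → match P0@[9:9],P2@[8:9]
i=10 'b': node 7→2 (fail-walked)
i=11 'a': node 2→3  → match P0@[11:11]
i=12 'b': node 3→4
i=13 'b': node 4→5
i=14 'b': node 5→6  → match P1@[10:14],P3@[12:14]
i=15 'a': node 6→3 (fail-walked)  → match P0@[15:15]
i=16 'a': node 3→7 (fail-walked)  → match P0@[16:16],P2@[15:16]
i=17 'a': node 7→7 (fail-walked)  → match P0@[17:17],P2@[16:17]
i=18 'a': node 7→7 (fail-walked)  → match P0@[18:18],P2@[17:18]
i=19 'c': node 7→0 (fail-walked)
i=20 'b': node 0→2
i=21 'a': node 2→3  → match P0@[21:21]
i=22 'b': node 3→4
i=23 'b': node 4→5
i=24 'b': node 5→6  → match P1@[20:24],P3@[22:24]
i=25 'b': node 6→9 (fail-walked)  → match P3@[23:25]
i=26 'b': node 9→9 (fail-walked)  → match P3@[24:26]
i=27 'a': node 9→3 (fail-walked)  → match P0@[27:27]
i=28 'a': node 3→7 (fail-walked)  → match P0@[28:28],P2@[27:28]
i=29 'b': node 7→2 (fail-walked)
i=30 'a': node 2→3  → match P0@[30:30]
i=31 'c': node 3→0 (fail-walked)
i=32 'c': node 0→0
i=33 'a': node 0→1  → match P0@[33:33]
i=34 'b': node 1→2 (fail-walked)
i=35 'b': node 2→8
i=36 'b': node 8→9  → match P3@[34:36]
i=37 'b': node 9→9 (fail-walked)  → match P3@[35:37]
i=38 'a': node 9→3 (fail-walked)  → match P0@[38:38]
i=39 'a': node 3→7 (fail-walked)  → match P0@[39:39],P2@[38:39]
i=40 'a': node 7→7 (fail-walked)  → match P0@[40:40],P2@[39:40]
i=41 'a': node 7→7 (fail-walked)  → match P0@[41:41],P2@[40:41]
i=42 'b': node 7→2 (fail-walked)
i=43 'a': node 2→3  → match P0@[43:43]
i=44 'b': node 3→4
i=45 'b': node 4→5
i=46 'b': node 5→6  → match P1@[42:46],P3@[44:46]
i=47 'b': node 6→9 (fail-walked)  → match P3@[45:47]
i=48 'a': node 9→3 (fail-walked)  → match P0@[48:48]
i=49 'b': node 3→4
i=50 'b': node 4→5

Matches: [[4,0],[5,0],[5,2],[6,0],[6,2],[7,0],[7,2],[8,0],[8,2],[9,0],[9,2],[11,0],[14,1],[14,3],[15,0],[16,0],[16,2],[17,0],[17,2],[18,0],[18,2],[21,0],[24,1],[24,3],[25,3],[26,3],[27,0],[28,0],[28,2],[30,0],[33,0],[36,3],[37,3],[38,0],[39,0],[39,2],[40,0],[40,2],[41,0],[41,2],[43,0],[46,1],[46,3],[47,3],[48,0]]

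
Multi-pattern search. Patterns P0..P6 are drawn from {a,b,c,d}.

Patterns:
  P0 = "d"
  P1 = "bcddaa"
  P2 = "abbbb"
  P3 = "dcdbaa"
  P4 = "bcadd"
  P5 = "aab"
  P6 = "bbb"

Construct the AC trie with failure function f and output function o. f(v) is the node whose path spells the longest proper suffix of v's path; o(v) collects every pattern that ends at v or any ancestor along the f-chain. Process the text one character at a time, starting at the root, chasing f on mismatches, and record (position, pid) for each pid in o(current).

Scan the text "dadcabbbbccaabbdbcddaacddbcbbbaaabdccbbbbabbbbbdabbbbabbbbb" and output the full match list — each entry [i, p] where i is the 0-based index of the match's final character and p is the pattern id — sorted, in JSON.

Build automaton:
Trie (insert patterns):
  n0 'ε': a→8 b→2 d→1
  n1 'd': c→13  [P0 ends]
  n2 'b': b→23 c→3
  n3 'bc': a→18 d→4
  n4 'bcd': d→5
  n5 'bcdd': a→6
  n6 'bcdda': a→7
  n7 'bcddaa': ·  [P1 ends]
  n8 'a': a→21 b→9
  n9 'ab': b→10
  n10 'abb': b→11
  n11 'abbb': b→12
  n12 'abbbb': ·  [P2 ends]
  n13 'dc': d→14
  n14 'dcd': b→15
  n15 'dcdb': a→16
  n16 'dcdba': a→17
  n17 'dcdbaa': ·  [P3 ends]
  n18 'bca': d→19
  n19 'bcad': d→20
  n20 'bcadd': ·  [P4 ends]
  n21 'aa': b→22
  n22 'aab': ·  [P5 ends]
  n23 'bb': b→24
  n24 'bbb': ·  [P6 ends]

BFS fail/out derivation:
  n1('d'): parent n0 fail=0; on 'd' 0 → fail=0;  out {0}∪∅={0}
  n2('b'): parent n0 fail=0; on 'b' 0 → fail=0;  out ∅∪∅=∅
  n8('a'): parent n0 fail=0; on 'a' 0 → fail=0;  out ∅∪∅=∅
  n3('bc'): parent n2 fail=0; on 'c' 0 → fail=0;  out ∅∪∅=∅
  n9('ab'): parent n8 fail=0; on 'b' 0 → fail=2;  out ∅∪∅=∅
  n13('dc'): parent n1 fail=0; on 'c' 0 → fail=0;  out ∅∪∅=∅
  n21('aa'): parent n8 fail=0; on 'a' 0 → fail=8;  out ∅∪∅=∅
  n23('bb'): parent n2 fail=0; on 'b' 0 → fail=2;  out ∅∪∅=∅
  n4('bcd'): parent n3 fail=0; on 'd' 0 → fail=1;  out ∅∪{0}={0}
  n10('abb'): parent n9 fail=2; on 'b' 2 → fail=23;  out ∅∪∅=∅
  n14('dcd'): parent n13 fail=0; on 'd' 0 → fail=1;  out ∅∪{0}={0}
  n18('bca'): parent n3 fail=0; on 'a' 0 → fail=8;  out ∅∪∅=∅
  n22('aab'): parent n21 fail=8; on 'b' 8 → fail=9;  out {5}∪∅={5}
  n24('bbb'): parent n23 fail=2; on 'b' 2 → fail=23;  out {6}∪∅={6}
  n5('bcdd'): parent n4 fail=1; on 'd' 1→0 → fail=1;  out ∅∪{0}={0}
  n11('abbb'): parent n10 fail=23; on 'b' 23 → fail=24;  out ∅∪{6}={6}
  n15('dcdb'): parent n14 fail=1; on 'b' 1→0 → fail=2;  out ∅∪∅=∅
  n19('bcad'): parent n18 fail=8; on 'd' 8→0 → fail=1;  out ∅∪{0}={0}
  n6('bcdda'): parent n5 fail=1; on 'a' 1→0 → fail=8;  out ∅∪∅=∅
  n12('abbbb'): parent n11 fail=24; on 'b' 24→23 → fail=24;  out {2}∪{6}={2,6}
  n16('dcdba'): parent n15 fail=2; on 'a' 2→0 → fail=8;  out ∅∪∅=∅
  n20('bcadd'): parent n19 fail=1; on 'd' 1→0 → fail=1;  out {4}∪{0}={0,4}
  n7('bcddaa'): parent n6 fail=8; on 'a' 8 → fail=21;  out {1}∪∅={1}
  n17('dcdbaa'): parent n16 fail=8; on 'a' 8 → fail=21;  out {3}∪∅={3}

Text stream:
pos 0 'd': at 1  → match P0@[0:0]
pos 1 'a': at 8 (via fail)
pos 2 'd': at 1 (via fail)  → match P0@[2:2]
pos 3 'c': at 13
pos 4 'a': at 8 (via fail)
pos 5 'b': at 9
pos 6 'b': at 10
pos 7 'b': at 11  → match P6@[5:7]
pos 8 'b': at 12  → match P2@[4:8],P6@[6:8]
pos 9 'c': at 3 (via fail)
pos 10 'c': at 0 (via fail)
pos 11 'a': at 8
pos 12 'a': at 21
pos 13 'b': at 22  → match P5@[11:13]
pos 14 'b': at 10 (via fail)
pos 15 'd': at 1 (via fail)  → match P0@[15:15]
pos 16 'b': at 2 (via fail)
pos 17 'c': at 3
pos 18 'd': at 4  → match P0@[18:18]
pos 19 'd': at 5  → match P0@[19:19]
pos 20 'a': at 6
pos 21 'a': at 7  → match P1@[16:21]
pos 22 'c': at 0 (via fail)
pos 23 'd': at 1  → match P0@[23:23]
pos 24 'd': at 1 (via fail)  → match P0@[24:24]
pos 25 'b': at 2 (via fail)
pos 26 'c': at 3
pos 27 'b': at 2 (via fail)
pos 28 'b': at 23
pos 29 'b': at 24  → match P6@[27:29]
pos 30 'a': at 8 (via fail)
pos 31 'a': at 21
pos 32 'a': at 21 (via fail)
pos 33 'b': at 22  → match P5@[31:33]
pos 34 'd': at 1 (via fail)  → match P0@[34:34]
pos 35 'c': at 13
pos 36 'c': at 0 (via fail)
pos 37 'b': at 2
pos 38 'b': at 23
pos 39 'b': at 24  → match P6@[37:39]
pos 40 'b': at 24 (via fail)  → match P6@[38:40]
pos 41 'a': at 8 (via fail)
pos 42 'b': at 9
pos 43 'b': at 10
pos 44 'b': at 11  → match P6@[42:44]
pos 45 'b': at 12  → match P2@[41:45],P6@[43:45]
pos 46 'b': at 24 (via fail)  → match P6@[44:46]
pos 47 'd': at 1 (via fail)  → match P0@[47:47]
pos 48 'a': at 8 (via fail)
pos 49 'b': at 9
pos 50 'b': at 10
pos 51 'b': at 11  → match P6@[49:51]
pos 52 'b': at 12  → match P2@[48:52],P6@[50:52]
pos 53 'a': at 8 (via fail)
pos 54 'b': at 9
pos 55 'b': at 10
pos 56 'b': at 11  → match P6@[54:56]
pos 57 'b': at 12  → match P2@[53:57],P6@[55:57]
pos 58 'b': at 24 (via fail)  → match P6@[56:58]

Matches: [[0,0],[2,0],[7,6],[8,2],[8,6],[13,5],[15,0],[18,0],[19,0],[21,1],[23,0],[24,0],[29,6],[33,5],[34,0],[39,6],[40,6],[44,6],[45,2],[45,6],[46,6],[47,0],[51,6],[52,2],[52,6],[56,6],[57,2],[57,6],[58,6]]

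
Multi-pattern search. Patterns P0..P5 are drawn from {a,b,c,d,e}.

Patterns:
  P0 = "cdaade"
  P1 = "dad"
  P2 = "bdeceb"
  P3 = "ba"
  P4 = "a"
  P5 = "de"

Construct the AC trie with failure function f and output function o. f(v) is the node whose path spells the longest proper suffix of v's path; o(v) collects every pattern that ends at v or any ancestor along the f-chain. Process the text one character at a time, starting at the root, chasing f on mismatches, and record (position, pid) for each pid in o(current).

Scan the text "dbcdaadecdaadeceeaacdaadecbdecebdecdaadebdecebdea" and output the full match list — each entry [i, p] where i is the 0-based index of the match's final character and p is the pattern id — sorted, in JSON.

Construct AC machine:
Trie (insert patterns):
  0='ε' goto a→17 b→10 c→1 d→7
  1='c' goto d→2
  2='cd' goto a→3
  3='cda' goto a→4
  4='cdaa' goto d→5
  5='cdaad' goto e→6
  6='cdaade' goto ·  ←P0
  7='d' goto a→8 e→18
  8='da' goto d→9
  9='dad' goto ·  ←P1
  10='b' goto a→16 d→11
  11='bd' goto e→12
  12='bde' goto c→13
  13='bdec' goto e→14
  14='bdece' goto b→15
  15='bdeceb' goto ·  ←P2
  16='ba' goto ·  ←P3
  17='a' goto ·  ←P4
  18='de' goto ·  ←P5

BFS fail/out derivation:
  n1('c'): parent n0 fail=0; on 'c' 0 → fail=0;  out ∅∪∅=∅
  n7('d'): parent n0 fail=0; on 'd' 0 → fail=0;  out ∅∪∅=∅
  n10('b'): parent n0 fail=0; on 'b' 0 → fail=0;  out ∅∪∅=∅
  n17('a'): parent n0 fail=0; on 'a' 0 → fail=0;  out {4}∪∅={4}
  n2('cd'): parent n1 fail=0; on 'd' 0 → fail=7;  out ∅∪∅=∅
  n8('da'): parent n7 fail=0; on 'a' 0 → fail=17;  out ∅∪{4}={4}
  n11('bd'): parent n10 fail=0; on 'd' 0 → fail=7;  out ∅∪∅=∅
  n16('ba'): parent n10 fail=0; on 'a' 0 → fail=17;  out {3}∪{4}={3,4}
  n18('de'): parent n7 fail=0; on 'e' 0 → fail=0;  out {5}∪∅={5}
  n3('cda'): parent n2 fail=7; on 'a' 7 → fail=8;  out ∅∪{4}={4}
  n9('dad'): parent n8 fail=17; on 'd' 17→0 → fail=7;  out {1}∪∅={1}
  n12('bde'): parent n11 fail=7; on 'e' 7 → fail=18;  out ∅∪{5}={5}
  n4('cdaa'): parent n3 fail=8; on 'a' 8→17→0 → fail=17;  out ∅∪{4}={4}
  n13('bdec'): parent n12 fail=18; on 'c' 18→0 → fail=1;  out ∅∪∅=∅
  n5('cdaad'): parent n4 fail=17; on 'd' 17→0 → fail=7;  out ∅∪∅=∅
  n14('bdece'): parent n13 fail=1; on 'e' 1→0 → fail=0;  out ∅∪∅=∅
  n6('cdaade'): parent n5 fail=7; on 'e' 7 → fail=18;  out {0}∪{5}={0,5}
  n15('bdeceb'): parent n14 fail=0; on 'b' 0 → fail=10;  out {2}∪∅={2}

Scan:
pos 0 'd': at 7
pos 1 'b': at 10 (fail-walked)
pos 2 'c': at 1 (fail-walked)
pos 3 'd': at 2
pos 4 'a': at 3  emit P4@[4:4]
pos 5 'a': at 4  emit P4@[5:5]
pos 6 'd': at 5
pos 7 'e': at 6  emit P0@[2:7],P5@[6:7]
pos 8 'c': at 1 (fail-walked)
pos 9 'd': at 2
pos 10 'a': at 3  emit P4@[10:10]
pos 11 'a': at 4  emit P4@[11:11]
pos 12 'd': at 5
pos 13 'e': at 6  emit P0@[8:13],P5@[12:13]
pos 14 'c': at 1 (fail-walked)
pos 15 'e': at 0 (fail-walked)
pos 16 'e': at 0
pos 17 'a': at 17  emit P4@[17:17]
pos 18 'a': at 17 (fail-walked)  emit P4@[18:18]
pos 19 'c': at 1 (fail-walked)
pos 20 'd': at 2
pos 21 'a': at 3  emit P4@[21:21]
pos 22 'a': at 4  emit P4@[22:22]
pos 23 'd': at 5
pos 24 'e': at 6  emit P0@[19:24],P5@[23:24]
pos 25 'c': at 1 (fail-walked)
pos 26 'b': at 10 (fail-walked)
pos 27 'd': at 11
pos 28 'e': at 12  emit P5@[27:28]
pos 29 'c': at 13
pos 30 'e': at 14
pos 31 'b': at 15  emit P2@[26:31]
pos 32 'd': at 11 (fail-walked)
pos 33 'e': at 12  emit P5@[32:33]
pos 34 'c': at 13
pos 35 'd': at 2 (fail-walked)
pos 36 'a': at 3  emit P4@[36:36]
pos 37 'a': at 4  emit P4@[37:37]
pos 38 'd': at 5
pos 39 'e': at 6  emit P0@[34:39],P5@[38:39]
pos 40 'b': at 10 (fail-walked)
pos 41 'd': at 11
pos 42 'e': at 12  emit P5@[41:42]
pos 43 'c': at 13
pos 44 'e': at 14
pos 45 'b': at 15  emit P2@[40:45]
pos 46 'd': at 11 (fail-walked)
pos 47 'e': at 12  emit P5@[46:47]
pos 48 'a': at 17 (fail-walked)  emit P4@[48:48]

All matches (sorted): [[4,4],[5,4],[7,0],[7,5],[10,4],[11,4],[13,0],[13,5],[17,4],[18,4],[21,4],[22,4],[24,0],[24,5],[28,5],[31,2],[33,5],[36,4],[37,4],[39,0],[39,5],[42,5],[45,2],[47,5],[48,4]]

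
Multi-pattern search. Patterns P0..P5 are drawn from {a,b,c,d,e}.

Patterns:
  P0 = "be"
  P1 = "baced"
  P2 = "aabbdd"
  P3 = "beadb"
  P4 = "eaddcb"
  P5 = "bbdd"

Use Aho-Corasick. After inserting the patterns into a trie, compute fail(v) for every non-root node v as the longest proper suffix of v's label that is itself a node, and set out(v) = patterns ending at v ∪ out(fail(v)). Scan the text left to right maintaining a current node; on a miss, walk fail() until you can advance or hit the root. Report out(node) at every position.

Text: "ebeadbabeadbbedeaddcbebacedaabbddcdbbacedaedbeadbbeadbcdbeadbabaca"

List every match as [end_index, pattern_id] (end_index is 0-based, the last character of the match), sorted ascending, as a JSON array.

Build automaton:
Trie (insert patterns):
  n0 'ε': a→7 b→1 e→16
  n1 'b': a→3 b→22 e→2
  n2 'be': a→13  ←P0
  n3 'ba': c→4
  n4 'bac': e→5
  n5 'bace': d→6
  n6 'baced': ·  ←P1
  n7 'a': a→8
  n8 'aa': b→9
  n9 'aab': b→10
  n10 'aabb': d→11
  n11 'aabbd': d→12
  n12 'aabbdd': ·  ←P2
  n13 'bea': d→14
  n14 'bead': b→15
  n15 'beadb': ·  ←P3
  n16 'e': a→17
  n17 'ea': d→18
  n18 'ead': d→19
  n19 'eadd': c→20
  n20 'eaddc': b→21
  n21 'eaddcb': ·  ←P4
  n22 'bb': d→23
  n23 'bbd': d→24
  n24 'bbdd': ·  ←P5

Failure links (BFS by depth):
  fail(1) 'b': from fail(0)=0 chase 'b': 0 ⇒ 0;  out=∅∪out(0)=∅
  fail(7) 'a': from fail(0)=0 chase 'a': 0 ⇒ 0;  out=∅∪out(0)=∅
  fail(16) 'e': from fail(0)=0 chase 'e': 0 ⇒ 0;  out=∅∪out(0)=∅
  fail(2) 'be': from fail(1)=0 chase 'e': 0 ⇒ 16;  out={0}∪out(16)={0}
  fail(3) 'ba': from fail(1)=0 chase 'a': 0 ⇒ 7;  out=∅∪out(7)=∅
  fail(8) 'aa': from fail(7)=0 chase 'a': 0 ⇒ 7;  out=∅∪out(7)=∅
  fail(17) 'ea': from fail(16)=0 chase 'a': 0 ⇒ 7;  out=∅∪out(7)=∅
  fail(22) 'bb': from fail(1)=0 chase 'b': 0 ⇒ 1;  out=∅∪out(1)=∅
  fail(4) 'bac': from fail(3)=7 chase 'c': 7→0 ⇒ 0;  out=∅∪out(0)=∅
  fail(9) 'aab': from fail(8)=7 chase 'b': 7→0 ⇒ 1;  out=∅∪out(1)=∅
  fail(13) 'bea': from fail(2)=16 chase 'a': 16 ⇒ 17;  out=∅∪out(17)=∅
  fail(18) 'ead': from fail(17)=7 chase 'd': 7→0 ⇒ 0;  out=∅∪out(0)=∅
  fail(23) 'bbd': from fail(22)=1 chase 'd': 1→0 ⇒ 0;  out=∅∪out(0)=∅
  fail(5) 'bace': from fail(4)=0 chase 'e': 0 ⇒ 16;  out=∅∪out(16)=∅
  fail(10) 'aabb': from fail(9)=1 chase 'b': 1 ⇒ 22;  out=∅∪out(22)=∅
  fail(14) 'bead': from fail(13)=17 chase 'd': 17 ⇒ 18;  out=∅∪out(18)=∅
  fail(19) 'eadd': from fail(18)=0 chase 'd': 0 ⇒ 0;  out=∅∪out(0)=∅
  fail(24) 'bbdd': from fail(23)=0 chase 'd': 0 ⇒ 0;  out={5}∪out(0)={5}
  fail(6) 'baced': from fail(5)=16 chase 'd': 16→0 ⇒ 0;  out={1}∪out(0)={1}
  fail(11) 'aabbd': from fail(10)=22 chase 'd': 22 ⇒ 23;  out=∅∪out(23)=∅
  fail(15) 'beadb': from fail(14)=18 chase 'b': 18→0 ⇒ 1;  out={3}∪out(1)={3}
  fail(20) 'eaddc': from fail(19)=0 chase 'c': 0 ⇒ 0;  out=∅∪out(0)=∅
  fail(12) 'aabbdd': from fail(11)=23 chase 'd': 23 ⇒ 24;  out={2}∪out(24)={2,5}
  fail(21) 'eaddcb': from fail(20)=0 chase 'b': 0 ⇒ 1;  out={4}∪out(1)={4}

Scan:
i=0 'e': node 0→16
i=1 'b': node 16→1 (via fail)
i=2 'e': node 1→2  emit P0@[1:2]
i=3 'a': node 2→13
i=4 'd': node 13→14
i=5 'b': node 14→15  emit P3@[1:5]
i=6 'a': node 15→3 (via fail)
i=7 'b': node 3→1 (via fail)
i=8 'e': node 1→2  emit P0@[7:8]
i=9 'a': node 2→13
i=10 'd': node 13→14
i=11 'b': node 14→15  emit P3@[7:11]
i=12 'b': node 15→22 (via fail)
i=13 'e': node 22→2 (via fail)  emit P0@[12:13]
i=14 'd': node 2→0 (via fail)
i=15 'e': node 0→16
i=16 'a': node 16→17
i=17 'd': node 17→18
i=18 'd': node 18→19
i=19 'c': node 19→20
i=20 'b': node 20→21  emit P4@[15:20]
i=21 'e': node 21→2 (via fail)  emit P0@[20:21]
i=22 'b': node 2→1 (via fail)
i=23 'a': node 1→3
i=24 'c': node 3→4
i=25 'e': node 4→5
i=26 'd': node 5→6  emit P1@[22:26]
i=27 'a': node 6→7 (via fail)
i=28 'a': node 7→8
i=29 'b': node 8→9
i=30 'b': node 9→10
i=31 'd': node 10→11
i=32 'd': node 11→12  emit P2@[27:32],P5@[29:32]
i=33 'c': node 12→0 (via fail)
i=34 'd': node 0→0
i=35 'b': node 0→1
i=36 'b': node 1→22
i=37 'a': node 22→3 (via fail)
i=38 'c': node 3→4
i=39 'e': node 4→5
i=40 'd': node 5→6  emit P1@[36:40]
i=41 'a': node 6→7 (via fail)
i=42 'e': node 7→16 (via fail)
i=43 'd': node 16→0 (via fail)
i=44 'b': node 0→1
i=45 'e': node 1→2  emit P0@[44:45]
i=46 'a': node 2→13
i=47 'd': node 13→14
i=48 'b': node 14→15  emit P3@[44:48]
i=49 'b': node 15→22 (via fail)
i=50 'e': node 22→2 (via fail)  emit P0@[49:50]
i=51 'a': node 2→13
i=52 'd': node 13→14
i=53 'b': node 14→15  emit P3@[49:53]
i=54 'c': node 15→0 (via fail)
i=55 'd': node 0→0
i=56 'b': node 0→1
i=57 'e': node 1→2  emit P0@[56:57]
i=58 'a': node 2→13
i=59 'd': node 13→14
i=60 'b': node 14→15  emit P3@[56:60]
i=61 'a': node 15→3 (via fail)
i=62 'b': node 3→1 (via fail)
i=63 'a': node 1→3
i=64 'c': node 3→4
i=65 'a': node 4→7 (via fail)

Result: [[2,0],[5,3],[8,0],[11,3],[13,0],[20,4],[21,0],[26,1],[32,2],[32,5],[40,1],[45,0],[48,3],[50,0],[53,3],[57,0],[60,3]]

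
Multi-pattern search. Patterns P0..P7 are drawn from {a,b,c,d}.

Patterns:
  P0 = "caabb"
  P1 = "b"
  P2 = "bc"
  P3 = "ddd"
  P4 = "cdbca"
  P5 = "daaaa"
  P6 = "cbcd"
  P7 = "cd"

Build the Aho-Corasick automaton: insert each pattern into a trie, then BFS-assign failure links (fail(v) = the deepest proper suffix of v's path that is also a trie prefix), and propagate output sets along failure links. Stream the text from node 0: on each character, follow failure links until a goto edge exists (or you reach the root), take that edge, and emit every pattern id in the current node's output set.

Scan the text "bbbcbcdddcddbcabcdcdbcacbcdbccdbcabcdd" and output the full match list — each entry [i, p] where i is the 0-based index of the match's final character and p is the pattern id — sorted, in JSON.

Construct AC machine:
Trie nodes:
  0='ε' goto b→6 c→1 d→8
  1='c' goto a→2 b→19 d→11
  2='ca' goto a→3
  3='caa' goto b→4
  4='caab' goto b→5
  5='caabb' goto ·  ←P0
  6='b' goto c→7  ←P1
  7='bc' goto ·  ←P2
  8='d' goto a→15 d→9
  9='dd' goto d→10
  10='ddd' goto ·  ←P3
  11='cd' goto b→12  ←P7
  12='cdb' goto c→13
  13='cdbc' goto a→14
  14='cdbca' goto ·  ←P4
  15='da' goto a→16
  16='daa' goto a→17
  17='daaa' goto a→18
  18='daaaa' goto ·  ←P5
  19='cb' goto c→20
  20='cbc' goto d→21
  21='cbcd' goto ·  ←P6

Failure links (BFS by depth):
  fail(1) 'c': from fail(0)=0 chase 'c': 0 ⇒ 0;  out=∅∪out(0)=∅
  fail(6) 'b': from fail(0)=0 chase 'b': 0 ⇒ 0;  out={1}∪out(0)={1}
  fail(8) 'd': from fail(0)=0 chase 'd': 0 ⇒ 0;  out=∅∪out(0)=∅
  fail(2) 'ca': from fail(1)=0 chase 'a': 0 ⇒ 0;  out=∅∪out(0)=∅
  fail(7) 'bc': from fail(6)=0 chase 'c': 0 ⇒ 1;  out={2}∪out(1)={2}
  fail(9) 'dd': from fail(8)=0 chase 'd': 0 ⇒ 8;  out=∅∪out(8)=∅
  fail(11) 'cd': from fail(1)=0 chase 'd': 0 ⇒ 8;  out={7}∪out(8)={7}
  fail(15) 'da': from fail(8)=0 chase 'a': 0 ⇒ 0;  out=∅∪out(0)=∅
  fail(19) 'cb': from fail(1)=0 chase 'b': 0 ⇒ 6;  out=∅∪out(6)={1}
  fail(3) 'caa': from fail(2)=0 chase 'a': 0 ⇒ 0;  out=∅∪out(0)=∅
  fail(10) 'ddd': from fail(9)=8 chase 'd': 8 ⇒ 9;  out={3}∪out(9)={3}
  fail(12) 'cdb': from fail(11)=8 chase 'b': 8→0 ⇒ 6;  out=∅∪out(6)={1}
  fail(16) 'daa': from fail(15)=0 chase 'a': 0 ⇒ 0;  out=∅∪out(0)=∅
  fail(20) 'cbc': from fail(19)=6 chase 'c': 6 ⇒ 7;  out=∅∪out(7)={2}
  fail(4) 'caab': from fail(3)=0 chase 'b': 0 ⇒ 6;  out=∅∪out(6)={1}
  fail(13) 'cdbc': from fail(12)=6 chase 'c': 6 ⇒ 7;  out=∅∪out(7)={2}
  fail(17) 'daaa': from fail(16)=0 chase 'a': 0 ⇒ 0;  out=∅∪out(0)=∅
  fail(21) 'cbcd': from fail(20)=7 chase 'd': 7→1 ⇒ 11;  out={6}∪out(11)={6,7}
  fail(5) 'caabb': from fail(4)=6 chase 'b': 6→0 ⇒ 6;  out={0}∪out(6)={0,1}
  fail(14) 'cdbca': from fail(13)=7 chase 'a': 7→1 ⇒ 2;  out={4}∪out(2)={4}
  fail(18) 'daaaa': from fail(17)=0 chase 'a': 0 ⇒ 0;  out={5}∪out(0)={5}

Scan:
[0] read 'b'  n0⇒n6  ** P1@[0:0]
[1] read 'b'  n6⇒n6 (fail-walked)  ** P1@[1:1]
[2] read 'b'  n6⇒n6 (fail-walked)  ** P1@[2:2]
[3] read 'c'  n6⇒n7  ** P2@[2:3]
[4] read 'b'  n7⇒n19 (fail-walked)  ** P1@[4:4]
[5] read 'c'  n19⇒n20  ** P2@[4:5]
[6] read 'd'  n20⇒n21  ** P6@[3:6],P7@[5:6]
[7] read 'd'  n21⇒n9 (fail-walked)
[8] read 'd'  n9⇒n10  ** P3@[6:8]
[9] read 'c'  n10⇒n1 (fail-walked)
[10] read 'd'  n1⇒n11  ** P7@[9:10]
[11] read 'd'  n11⇒n9 (fail-walked)
[12] read 'b'  n9⇒n6 (fail-walked)  ** P1@[12:12]
[13] read 'c'  n6⇒n7  ** P2@[12:13]
[14] read 'a'  n7⇒n2 (fail-walked)
[15] read 'b'  n2⇒n6 (fail-walked)  ** P1@[15:15]
[16] read 'c'  n6⇒n7  ** P2@[15:16]
[17] read 'd'  n7⇒n11 (fail-walked)  ** P7@[16:17]
[18] read 'c'  n11⇒n1 (fail-walked)
[19] read 'd'  n1⇒n11  ** P7@[18:19]
[20] read 'b'  n11⇒n12  ** P1@[20:20]
[21] read 'c'  n12⇒n13  ** P2@[20:21]
[22] read 'a'  n13⇒n14  ** P4@[18:22]
[23] read 'c'  n14⇒n1 (fail-walked)
[24] read 'b'  n1⇒n19  ** P1@[24:24]
[25] read 'c'  n19⇒n20  ** P2@[24:25]
[26] read 'd'  n20⇒n21  ** P6@[23:26],P7@[25:26]
[27] read 'b'  n21⇒n12 (fail-walked)  ** P1@[27:27]
[28] read 'c'  n12⇒n13  ** P2@[27:28]
[29] read 'c'  n13⇒n1 (fail-walked)
[30] read 'd'  n1⇒n11  ** P7@[29:30]
[31] read 'b'  n11⇒n12  ** P1@[31:31]
[32] read 'c'  n12⇒n13  ** P2@[31:32]
[33] read 'a'  n13⇒n14  ** P4@[29:33]
[34] read 'b'  n14⇒n6 (fail-walked)  ** P1@[34:34]
[35] read 'c'  n6⇒n7  ** P2@[34:35]
[36] read 'd'  n7⇒n11 (fail-walked)  ** P7@[35:36]
[37] read 'd'  n11⇒n9 (fail-walked)

All matches (sorted): [[0,1],[1,1],[2,1],[3,2],[4,1],[5,2],[6,6],[6,7],[8,3],[10,7],[12,1],[13,2],[15,1],[16,2],[17,7],[19,7],[20,1],[21,2],[22,4],[24,1],[25,2],[26,6],[26,7],[27,1],[28,2],[30,7],[31,1],[32,2],[33,4],[34,1],[35,2],[36,7]]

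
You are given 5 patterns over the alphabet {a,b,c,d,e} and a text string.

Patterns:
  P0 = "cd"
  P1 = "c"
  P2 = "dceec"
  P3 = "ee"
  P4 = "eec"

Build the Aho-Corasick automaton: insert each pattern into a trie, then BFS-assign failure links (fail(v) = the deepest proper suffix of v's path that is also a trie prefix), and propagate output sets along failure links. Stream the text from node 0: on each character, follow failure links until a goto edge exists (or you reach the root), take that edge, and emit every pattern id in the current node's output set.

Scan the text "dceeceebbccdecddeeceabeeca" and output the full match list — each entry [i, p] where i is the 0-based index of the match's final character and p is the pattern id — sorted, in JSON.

Construct AC machine:
Trie (insert patterns):
  0='ε' goto c→1 d→3 e→8
  1='c' goto d→2  [P1 ends]
  2='cd' goto ·  [P0 ends]
  3='d' goto c→4
  4='dc' goto e→5
  5='dce' goto e→6
  6='dcee' goto c→7
  7='dceec' goto ·  [P2 ends]
  8='e' goto e→9
  9='ee' goto c→10  [P3 ends]
  10='eec' goto ·  [P4 ends]

Failure links (BFS by depth):
  n1('c'): parent n0 fail=0; on 'c' 0 → fail=0;  out {1}∪∅={1}
  n3('d'): parent n0 fail=0; on 'd' 0 → fail=0;  out ∅∪∅=∅
  n8('e'): parent n0 fail=0; on 'e' 0 → fail=0;  out ∅∪∅=∅
  n2('cd'): parent n1 fail=0; on 'd' 0 → fail=3;  out {0}∪∅={0}
  n4('dc'): parent n3 fail=0; on 'c' 0 → fail=1;  out ∅∪{1}={1}
  n9('ee'): parent n8 fail=0; on 'e' 0 → fail=8;  out {3}∪∅={3}
  n5('dce'): parent n4 fail=1; on 'e' 1→0 → fail=8;  out ∅∪∅=∅
  n10('eec'): parent n9 fail=8; on 'c' 8→0 → fail=1;  out {4}∪{1}={1,4}
  n6('dcee'): parent n5 fail=8; on 'e' 8 → fail=9;  out ∅∪{3}={3}
  n7('dceec'): parent n6 fail=9; on 'c' 9 → fail=10;  out {2}∪{1,4}={1,2,4}

Scan:
[0] read 'd'  n0⇒n3
[1] read 'c'  n3⇒n4  ** P1@[1:1]
[2] read 'e'  n4⇒n5
[3] read 'e'  n5⇒n6  ** P3@[2:3]
[4] read 'c'  n6⇒n7  ** P1@[4:4],P2@[0:4],P4@[2:4]
[5] read 'e'  n7⇒n8 (fail-walked)
[6] read 'e'  n8⇒n9  ** P3@[5:6]
[7] read 'b'  n9⇒n0 (fail-walked)
[8] read 'b'  n0⇒n0
[9] read 'c'  n0⇒n1  ** P1@[9:9]
[10] read 'c'  n1⇒n1 (fail-walked)  ** P1@[10:10]
[11] read 'd'  n1⇒n2  ** P0@[10:11]
[12] read 'e'  n2⇒n8 (fail-walked)
[13] read 'c'  n8⇒n1 (fail-walked)  ** P1@[13:13]
[14] read 'd'  n1⇒n2  ** P0@[13:14]
[15] read 'd'  n2⇒n3 (fail-walked)
[16] read 'e'  n3⇒n8 (fail-walked)
[17] read 'e'  n8⇒n9  ** P3@[16:17]
[18] read 'c'  n9⇒n10  ** P1@[18:18],P4@[16:18]
[19] read 'e'  n10⇒n8 (fail-walked)
[20] read 'a'  n8⇒n0 (fail-walked)
[21] read 'b'  n0⇒n0
[22] read 'e'  n0⇒n8
[23] read 'e'  n8⇒n9  ** P3@[22:23]
[24] read 'c'  n9⇒n10  ** P1@[24:24],P4@[22:24]
[25] read 'a'  n10⇒n0 (fail-walked)

All matches (sorted): [[1,1],[3,3],[4,1],[4,2],[4,4],[6,3],[9,1],[10,1],[11,0],[13,1],[14,0],[17,3],[18,1],[18,4],[23,3],[24,1],[24,4]]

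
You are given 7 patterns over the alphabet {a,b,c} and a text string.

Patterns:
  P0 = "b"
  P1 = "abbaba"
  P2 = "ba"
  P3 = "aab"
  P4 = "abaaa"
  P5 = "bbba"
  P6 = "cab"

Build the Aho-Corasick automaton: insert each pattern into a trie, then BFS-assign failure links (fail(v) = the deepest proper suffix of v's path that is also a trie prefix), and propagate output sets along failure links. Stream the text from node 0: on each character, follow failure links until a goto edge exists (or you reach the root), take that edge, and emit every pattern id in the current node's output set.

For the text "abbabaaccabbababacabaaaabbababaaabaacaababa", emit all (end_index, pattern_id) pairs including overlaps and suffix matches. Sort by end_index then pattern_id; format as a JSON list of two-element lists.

Build:
Trie nodes:
  0='ε' goto a→2 b→1 c→17
  1='b' goto a→8 b→14  ←P0
  2='a' goto a→9 b→3
  3='ab' goto a→11 b→4
  4='abb' goto a→5
  5='abba' goto b→6
  6='abbab' goto a→7
  7='abbaba' goto ·  ←P1
  8='ba' goto ·  ←P2
  9='aa' goto b→10
  10='aab' goto ·  ←P3
  11='aba' goto a→12
  12='abaa' goto a→13
  13='abaaa' goto ·  ←P4
  14='bb' goto b→15
  15='bbb' goto a→16
  16='bbba' goto ·  ←P5
  17='c' goto a→18
  18='ca' goto b→19
  19='cab' goto ·  ←P6

BFS fail/out derivation:
  fail(1) 'b': from fail(0)=0 chase 'b': 0 ⇒ 0;  out={0}∪out(0)={0}
  fail(2) 'a': from fail(0)=0 chase 'a': 0 ⇒ 0;  out=∅∪out(0)=∅
  fail(17) 'c': from fail(0)=0 chase 'c': 0 ⇒ 0;  out=∅∪out(0)=∅
  fail(3) 'ab': from fail(2)=0 chase 'b': 0 ⇒ 1;  out=∅∪out(1)={0}
  fail(8) 'ba': from fail(1)=0 chase 'a': 0 ⇒ 2;  out={2}∪out(2)={2}
  fail(9) 'aa': from fail(2)=0 chase 'a': 0 ⇒ 2;  out=∅∪out(2)=∅
  fail(14) 'bb': from fail(1)=0 chase 'b': 0 ⇒ 1;  out=∅∪out(1)={0}
  fail(18) 'ca': from fail(17)=0 chase 'a': 0 ⇒ 2;  out=∅∪out(2)=∅
  fail(4) 'abb': from fail(3)=1 chase 'b': 1 ⇒ 14;  out=∅∪out(14)={0}
  fail(10) 'aab': from fail(9)=2 chase 'b': 2 ⇒ 3;  out={3}∪out(3)={0,3}
  fail(11) 'aba': from fail(3)=1 chase 'a': 1 ⇒ 8;  out=∅∪out(8)={2}
  fail(15) 'bbb': from fail(14)=1 chase 'b': 1 ⇒ 14;  out=∅∪out(14)={0}
  fail(19) 'cab': from fail(18)=2 chase 'b': 2 ⇒ 3;  out={6}∪out(3)={0,6}
  fail(5) 'abba': from fail(4)=14 chase 'a': 14→1 ⇒ 8;  out=∅∪out(8)={2}
  fail(12) 'abaa': from fail(11)=8 chase 'a': 8→2 ⇒ 9;  out=∅∪out(9)=∅
  fail(16) 'bbba': from fail(15)=14 chase 'a': 14→1 ⇒ 8;  out={5}∪out(8)={2,5}
  fail(6) 'abbab': from fail(5)=8 chase 'b': 8→2 ⇒ 3;  out=∅∪out(3)={0}
  fail(13) 'abaaa': from fail(12)=9 chase 'a': 9→2 ⇒ 9;  out={4}∪out(9)={4}
  fail(7) 'abbaba': from fail(6)=3 chase 'a': 3 ⇒ 11;  out={1}∪out(11)={1,2}

Run:
pos 0 'a': at 2
pos 1 'b': at 3  emit P0@[1:1]
pos 2 'b': at 4  emit P0@[2:2]
pos 3 'a': at 5  emit P2@[2:3]
pos 4 'b': at 6  emit P0@[4:4]
pos 5 'a': at 7  emit P1@[0:5],P2@[4:5]
pos 6 'a': at 12 (via fail)
pos 7 'c': at 17 (via fail)
pos 8 'c': at 17 (via fail)
pos 9 'a': at 18
pos 10 'b': at 19  emit P0@[10:10],P6@[8:10]
pos 11 'b': at 4 (via fail)  emit P0@[11:11]
pos 12 'a': at 5  emit P2@[11:12]
pos 13 'b': at 6  emit P0@[13:13]
pos 14 'a': at 7  emit P1@[9:14],P2@[13:14]
pos 15 'b': at 3 (via fail)  emit P0@[15:15]
pos 16 'a': at 11  emit P2@[15:16]
pos 17 'c': at 17 (via fail)
pos 18 'a': at 18
pos 19 'b': at 19  emit P0@[19:19],P6@[17:19]
pos 20 'a': at 11 (via fail)  emit P2@[19:20]
pos 21 'a': at 12
pos 22 'a': at 13  emit P4@[18:22]
pos 23 'a': at 9 (via fail)
pos 24 'b': at 10  emit P0@[24:24],P3@[22:24]
pos 25 'b': at 4 (via fail)  emit P0@[25:25]
pos 26 'a': at 5  emit P2@[25:26]
pos 27 'b': at 6  emit P0@[27:27]
pos 28 'a': at 7  emit P1@[23:28],P2@[27:28]
pos 29 'b': at 3 (via fail)  emit P0@[29:29]
pos 30 'a': at 11  emit P2@[29:30]
pos 31 'a': at 12
pos 32 'a': at 13  emit P4@[28:32]
pos 33 'b': at 10 (via fail)  emit P0@[33:33],P3@[31:33]
pos 34 'a': at 11 (via fail)  emit P2@[33:34]
pos 35 'a': at 12
pos 36 'c': at 17 (via fail)
pos 37 'a': at 18
pos 38 'a': at 9 (via fail)
pos 39 'b': at 10  emit P0@[39:39],P3@[37:39]
pos 40 'a': at 11 (via fail)  emit P2@[39:40]
pos 41 'b': at 3 (via fail)  emit P0@[41:41]
pos 42 'a': at 11  emit P2@[41:42]

Result: [[1,0],[2,0],[3,2],[4,0],[5,1],[5,2],[10,0],[10,6],[11,0],[12,2],[13,0],[14,1],[14,2],[15,0],[16,2],[19,0],[19,6],[20,2],[22,4],[24,0],[24,3],[25,0],[26,2],[27,0],[28,1],[28,2],[29,0],[30,2],[32,4],[33,0],[33,3],[34,2],[39,0],[39,3],[40,2],[41,0],[42,2]]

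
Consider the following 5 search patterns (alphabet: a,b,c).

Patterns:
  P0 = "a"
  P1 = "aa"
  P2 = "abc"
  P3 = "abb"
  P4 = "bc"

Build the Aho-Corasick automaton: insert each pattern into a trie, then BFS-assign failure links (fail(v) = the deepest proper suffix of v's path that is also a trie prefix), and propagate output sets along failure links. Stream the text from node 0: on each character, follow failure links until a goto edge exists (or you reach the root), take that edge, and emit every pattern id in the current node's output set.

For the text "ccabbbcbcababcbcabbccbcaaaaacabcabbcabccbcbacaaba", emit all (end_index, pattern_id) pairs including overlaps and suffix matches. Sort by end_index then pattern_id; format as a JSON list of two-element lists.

Construct AC machine:
Trie (insert patterns):
  0='ε' goto a→1 b→6
  1='a' goto a→2 b→3  ←P0
  2='aa' goto ·  ←P1
  3='ab' goto b→5 c→4
  4='abc' goto ·  ←P2
  5='abb' goto ·  ←P3
  6='b' goto c→7
  7='bc' goto ·  ←P4

Failure links (BFS by depth):
  fail(1) 'a': from fail(0)=0 chase 'a': 0 ⇒ 0;  out={0}∪out(0)={0}
  fail(6) 'b': from fail(0)=0 chase 'b': 0 ⇒ 0;  out=∅∪out(0)=∅
  fail(2) 'aa': from fail(1)=0 chase 'a': 0 ⇒ 1;  out={1}∪out(1)={0,1}
  fail(3) 'ab': from fail(1)=0 chase 'b': 0 ⇒ 6;  out=∅∪out(6)=∅
  fail(7) 'bc': from fail(6)=0 chase 'c': 0 ⇒ 0;  out={4}∪out(0)={4}
  fail(4) 'abc': from fail(3)=6 chase 'c': 6 ⇒ 7;  out={2}∪out(7)={2,4}
  fail(5) 'abb': from fail(3)=6 chase 'b': 6→0 ⇒ 6;  out={3}∪out(6)={3}

Text stream:
[0] read 'c'  n0⇒n0
[1] read 'c'  n0⇒n0
[2] read 'a'  n0⇒n1  ** P0@[2:2]
[3] read 'b'  n1⇒n3
[4] read 'b'  n3⇒n5  ** P3@[2:4]
[5] read 'b'  n5⇒n6 (fail-walked)
[6] read 'c'  n6⇒n7  ** P4@[5:6]
[7] read 'b'  n7⇒n6 (fail-walked)
[8] read 'c'  n6⇒n7  ** P4@[7:8]
[9] read 'a'  n7⇒n1 (fail-walked)  ** P0@[9:9]
[10] read 'b'  n1⇒n3
[11] read 'a'  n3⇒n1 (fail-walked)  ** P0@[11:11]
[12] read 'b'  n1⇒n3
[13] read 'c'  n3⇒n4  ** P2@[11:13],P4@[12:13]
[14] read 'b'  n4⇒n6 (fail-walked)
[15] read 'c'  n6⇒n7  ** P4@[14:15]
[16] read 'a'  n7⇒n1 (fail-walked)  ** P0@[16:16]
[17] read 'b'  n1⇒n3
[18] read 'b'  n3⇒n5  ** P3@[16:18]
[19] read 'c'  n5⇒n7 (fail-walked)  ** P4@[18:19]
[20] read 'c'  n7⇒n0 (fail-walked)
[21] read 'b'  n0⇒n6
[22] read 'c'  n6⇒n7  ** P4@[21:22]
[23] read 'a'  n7⇒n1 (fail-walked)  ** P0@[23:23]
[24] read 'a'  n1⇒n2  ** P0@[24:24],P1@[23:24]
[25] read 'a'  n2⇒n2 (fail-walked)  ** P0@[25:25],P1@[24:25]
[26] read 'a'  n2⇒n2 (fail-walked)  ** P0@[26:26],P1@[25:26]
[27] read 'a'  n2⇒n2 (fail-walked)  ** P0@[27:27],P1@[26:27]
[28] read 'c'  n2⇒n0 (fail-walked)
[29] read 'a'  n0⇒n1  ** P0@[29:29]
[30] read 'b'  n1⇒n3
[31] read 'c'  n3⇒n4  ** P2@[29:31],P4@[30:31]
[32] read 'a'  n4⇒n1 (fail-walked)  ** P0@[32:32]
[33] read 'b'  n1⇒n3
[34] read 'b'  n3⇒n5  ** P3@[32:34]
[35] read 'c'  n5⇒n7 (fail-walked)  ** P4@[34:35]
[36] read 'a'  n7⇒n1 (fail-walked)  ** P0@[36:36]
[37] read 'b'  n1⇒n3
[38] read 'c'  n3⇒n4  ** P2@[36:38],P4@[37:38]
[39] read 'c'  n4⇒n0 (fail-walked)
[40] read 'b'  n0⇒n6
[41] read 'c'  n6⇒n7  ** P4@[40:41]
[42] read 'b'  n7⇒n6 (fail-walked)
[43] read 'a'  n6⇒n1 (fail-walked)  ** P0@[43:43]
[44] read 'c'  n1⇒n0 (fail-walked)
[45] read 'a'  n0⇒n1  ** P0@[45:45]
[46] read 'a'  n1⇒n2  ** P0@[46:46],P1@[45:46]
[47] read 'b'  n2⇒n3 (fail-walked)
[48] read 'a'  n3⇒n1 (fail-walked)  ** P0@[48:48]

All matches (sorted): [[2,0],[4,3],[6,4],[8,4],[9,0],[11,0],[13,2],[13,4],[15,4],[16,0],[18,3],[19,4],[22,4],[23,0],[24,0],[24,1],[25,0],[25,1],[26,0],[26,1],[27,0],[27,1],[29,0],[31,2],[31,4],[32,0],[34,3],[35,4],[36,0],[38,2],[38,4],[41,4],[43,0],[45,0],[46,0],[46,1],[48,0]]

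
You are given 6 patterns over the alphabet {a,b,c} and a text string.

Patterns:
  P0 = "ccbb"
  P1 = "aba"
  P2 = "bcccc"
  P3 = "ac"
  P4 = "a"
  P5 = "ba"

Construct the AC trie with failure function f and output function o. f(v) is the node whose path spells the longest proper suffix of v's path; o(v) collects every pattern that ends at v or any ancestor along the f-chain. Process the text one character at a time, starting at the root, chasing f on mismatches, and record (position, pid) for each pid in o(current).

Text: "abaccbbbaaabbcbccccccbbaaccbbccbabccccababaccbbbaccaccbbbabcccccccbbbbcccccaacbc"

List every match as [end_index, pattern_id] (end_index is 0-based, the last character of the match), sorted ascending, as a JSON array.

Construct AC machine:
Trie nodes:
  0='ε' goto a→5 b→8 c→1
  1='c' goto c→2
  2='cc' goto b→3
  3='ccb' goto b→4
  4='ccbb' goto ·  ←P0
  5='a' goto b→6 c→13  ←P4
  6='ab' goto a→7
  7='aba' goto ·  ←P1
  8='b' goto a→14 c→9
  9='bc' goto c→10
  10='bcc' goto c→11
  11='bccc' goto c→12
  12='bcccc' goto ·  ←P2
  13='ac' goto ·  ←P3
  14='ba' goto ·  ←P5

Failure links (BFS by depth):
  n1('c'): parent n0 fail=0; on 'c' 0 → fail=0;  out ∅∪∅=∅
  n5('a'): parent n0 fail=0; on 'a' 0 → fail=0;  out {4}∪∅={4}
  n8('b'): parent n0 fail=0; on 'b' 0 → fail=0;  out ∅∪∅=∅
  n2('cc'): parent n1 fail=0; on 'c' 0 → fail=1;  out ∅∪∅=∅
  n6('ab'): parent n5 fail=0; on 'b' 0 → fail=8;  out ∅∪∅=∅
  n9('bc'): parent n8 fail=0; on 'c' 0 → fail=1;  out ∅∪∅=∅
  n13('ac'): parent n5 fail=0; on 'c' 0 → fail=1;  out {3}∪∅={3}
  n14('ba'): parent n8 fail=0; on 'a' 0 → fail=5;  out {5}∪{4}={4,5}
  n3('ccb'): parent n2 fail=1; on 'b' 1→0 → fail=8;  out ∅∪∅=∅
  n7('aba'): parent n6 fail=8; on 'a' 8 → fail=14;  out {1}∪{4,5}={1,4,5}
  n10('bcc'): parent n9 fail=1; on 'c' 1 → fail=2;  out ∅∪∅=∅
  n4('ccbb'): parent n3 fail=8; on 'b' 8→0 → fail=8;  out {0}∪∅={0}
  n11('bccc'): parent n10 fail=2; on 'c' 2→1 → fail=2;  out ∅∪∅=∅
  n12('bcccc'): parent n11 fail=2; on 'c' 2→1 → fail=2;  out {2}∪∅={2}

Run:
[0] read 'a'  n0⇒n5  → match P4@[0:0]
[1] read 'b'  n5⇒n6
[2] read 'a'  n6⇒n7  → match P1@[0:2],P4@[2:2],P5@[1:2]
[3] read 'c'  n7⇒n13 (via fail)  → match P3@[2:3]
[4] read 'c'  n13⇒n2 (via fail)
[5] read 'b'  n2⇒n3
[6] read 'b'  n3⇒n4  → match P0@[3:6]
[7] read 'b'  n4⇒n8 (via fail)
[8] read 'a'  n8⇒n14  → match P4@[8:8],P5@[7:8]
[9] read 'a'  n14⇒n5 (via fail)  → match P4@[9:9]
[10] read 'a'  n5⇒n5 (via fail)  → match P4@[10:10]
[11] read 'b'  n5⇒n6
[12] read 'b'  n6⇒n8 (via fail)
[13] read 'c'  n8⇒n9
[14] read 'b'  n9⇒n8 (via fail)
[15] read 'c'  n8⇒n9
[16] read 'c'  n9⇒n10
[17] read 'c'  n10⇒n11
[18] read 'c'  n11⇒n12  → match P2@[14:18]
[19] read 'c'  n12⇒n2 (via fail)
[20] read 'c'  n2⇒n2 (via fail)
[21] read 'b'  n2⇒n3
[22] read 'b'  n3⇒n4  → match P0@[19:22]
[23] read 'a'  n4⇒n14 (via fail)  → match P4@[23:23],P5@[22:23]
[24] read 'a'  n14⇒n5 (via fail)  → match P4@[24:24]
[25] read 'c'  n5⇒n13  → match P3@[24:25]
[26] read 'c'  n13⇒n2 (via fail)
[27] read 'b'  n2⇒n3
[28] read 'b'  n3⇒n4  → match P0@[25:28]
[29] read 'c'  n4⇒n9 (via fail)
[30] read 'c'  n9⇒n10
[31] read 'b'  n10⇒n3 (via fail)
[32] read 'a'  n3⇒n14 (via fail)  → match P4@[32:32],P5@[31:32]
[33] read 'b'  n14⇒n6 (via fail)
[34] read 'c'  n6⇒n9 (via fail)
[35] read 'c'  n9⇒n10
[36] read 'c'  n10⇒n11
[37] read 'c'  n11⇒n12  → match P2@[33:37]
[38] read 'a'  n12⇒n5 (via fail)  → match P4@[38:38]
[39] read 'b'  n5⇒n6
[40] read 'a'  n6⇒n7  → match P1@[38:40],P4@[40:40],P5@[39:40]
[41] read 'b'  n7⇒n6 (via fail)
[42] read 'a'  n6⇒n7  → match P1@[40:42],P4@[42:42],P5@[41:42]
[43] read 'c'  n7⇒n13 (via fail)  → match P3@[42:43]
[44] read 'c'  n13⇒n2 (via fail)
[45] read 'b'  n2⇒n3
[46] read 'b'  n3⇒n4  → match P0@[43:46]
[47] read 'b'  n4⇒n8 (via fail)
[48] read 'a'  n8⇒n14  → match P4@[48:48],P5@[47:48]
[49] read 'c'  n14⇒n13 (via fail)  → match P3@[48:49]
[50] read 'c'  n13⇒n2 (via fail)
[51] read 'a'  n2⇒n5 (via fail)  → match P4@[51:51]
[52] read 'c'  n5⇒n13  → match P3@[51:52]
[53] read 'c'  n13⇒n2 (via fail)
[54] read 'b'  n2⇒n3
[55] read 'b'  n3⇒n4  → match P0@[52:55]
[56] read 'b'  n4⇒n8 (via fail)
[57] read 'a'  n8⇒n14  → match P4@[57:57],P5@[56:57]
[58] read 'b'  n14⇒n6 (via fail)
[59] read 'c'  n6⇒n9 (via fail)
[60] read 'c'  n9⇒n10
[61] read 'c'  n10⇒n11
[62] read 'c'  n11⇒n12  → match P2@[58:62]
[63] read 'c'  n12⇒n2 (via fail)
[64] read 'c'  n2⇒n2 (via fail)
[65] read 'c'  n2⇒n2 (via fail)
[66] read 'b'  n2⇒n3
[67] read 'b'  n3⇒n4  → match P0@[64:67]
[68] read 'b'  n4⇒n8 (via fail)
[69] read 'b'  n8⇒n8 (via fail)
[70] read 'c'  n8⇒n9
[71] read 'c'  n9⇒n10
[72] read 'c'  n10⇒n11
[73] read 'c'  n11⇒n12  → match P2@[69:73]
[74] read 'c'  n12⇒n2 (via fail)
[75] read 'a'  n2⇒n5 (via fail)  → match P4@[75:75]
[76] read 'a'  n5⇒n5 (via fail)  → match P4@[76:76]
[77] read 'c'  n5⇒n13  → match P3@[76:77]
[78] read 'b'  n13⇒n8 (via fail)
[79] read 'c'  n8⇒n9

Result: [[0,4],[2,1],[2,4],[2,5],[3,3],[6,0],[8,4],[8,5],[9,4],[10,4],[18,2],[22,0],[23,4],[23,5],[24,4],[25,3],[28,0],[32,4],[32,5],[37,2],[38,4],[40,1],[40,4],[40,5],[42,1],[42,4],[42,5],[43,3],[46,0],[48,4],[48,5],[49,3],[51,4],[52,3],[55,0],[57,4],[57,5],[62,2],[67,0],[73,2],[75,4],[76,4],[77,3]]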